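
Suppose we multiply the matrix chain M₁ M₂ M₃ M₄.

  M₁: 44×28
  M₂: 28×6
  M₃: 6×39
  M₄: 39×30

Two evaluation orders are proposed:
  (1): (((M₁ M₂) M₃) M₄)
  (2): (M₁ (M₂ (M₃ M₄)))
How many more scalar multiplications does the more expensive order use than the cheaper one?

20148

Order (1) = (((M₁ M₂) M₃) M₄): (M₁ M₂): 44×28 by 28×6 → 44×6, cost 44·28·6 = 7392; ((M₁ M₂) M₃): 44×6 by 6×39 → 44×39, cost 44·6·39 = 10296; cumulative 17688; (((M₁ M₂) M₃) M₄): 44×39 by 39×30 → 44×30, cost 44·39·30 = 51480; cumulative 69168. Total 69168.
Order (2) = (M₁ (M₂ (M₃ M₄))): (M₃ M₄): 6×39 by 39×30 → 6×30, cost 6·39·30 = 7020; (M₂ (M₃ M₄)): 28×6 by 6×30 → 28×30, cost 28·6·30 = 5040; cumulative 12060; (M₁ (M₂ (M₃ M₄))): 44×28 by 28×30 → 44×30, cost 44·28·30 = 36960; cumulative 49020. Total 49020.
Difference: |69168 − 49020| = 20148.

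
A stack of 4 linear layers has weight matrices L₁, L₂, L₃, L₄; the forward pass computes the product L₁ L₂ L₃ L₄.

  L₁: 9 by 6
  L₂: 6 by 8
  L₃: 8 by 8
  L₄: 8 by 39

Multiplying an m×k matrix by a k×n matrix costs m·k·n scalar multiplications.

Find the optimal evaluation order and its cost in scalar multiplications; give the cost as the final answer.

3624

Adjacent pairs: L₁L₂ = 9·6·8 = 432; L₂L₃ = 6·8·8 = 384; L₃L₄ = 8·8·39 = 2496.
Length 3: L₁..L₃: k=1: 0+384+9·6·8=816; k=2: 432+0+9·8·8=1008 → min 816 | L₂..L₄: k=2: 0+2496+6·8·39=4368; k=3: 384+0+6·8·39=2256 → min 2256.
Length 4: L₁..L₄: k=1: 0+2256+9·6·39=4362; k=2: 432+2496+9·8·39=5736; k=3: 816+0+9·8·39=3624 → min 3624.
Optimal parenthesization: ((L₁ (L₂ L₃)) L₄) with cost 3624.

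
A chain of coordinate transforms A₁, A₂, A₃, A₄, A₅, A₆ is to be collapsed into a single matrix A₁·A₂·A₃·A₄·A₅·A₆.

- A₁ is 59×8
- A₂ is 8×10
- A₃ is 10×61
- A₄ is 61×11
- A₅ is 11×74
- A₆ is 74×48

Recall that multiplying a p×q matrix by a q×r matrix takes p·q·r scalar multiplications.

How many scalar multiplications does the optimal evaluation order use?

65174

Adjacent pairs: A₁A₂ = 59·8·10 = 4720; A₂A₃ = 8·10·61 = 4880; A₃A₄ = 10·61·11 = 6710; A₄A₅ = 61·11·74 = 49654; A₅A₆ = 11·74·48 = 39072.
Length 3: A₁..A₃: k=1: 0+4880+59·8·61=33672; k=2: 4720+0+59·10·61=40710 → min 33672 | A₂..A₄: k=2: 0+6710+8·10·11=7590; k=3: 4880+0+8·61·11=10248 → min 7590 | A₃..A₅: k=3: 0+49654+10·61·74=94794; k=4: 6710+0+10·11·74=14850 → min 14850 | A₄..A₆: k=4: 0+39072+61·11·48=71280; k=5: 49654+0+61·74·48=266326 → min 71280.
Length 4: A₁..A₄: k=1: 0+7590+59·8·11=12782; k=2: 4720+6710+59·10·11=17920; k=3: 33672+0+59·61·11=73261 → min 12782 | A₂..A₅: k=2: 0+14850+8·10·74=20770; k=3: 4880+49654+8·61·74=90646; k=4: 7590+0+8·11·74=14102 → min 14102 | A₃..A₆: k=3: 0+71280+10·61·48=100560; k=4: 6710+39072+10·11·48=51062; k=5: 14850+0+10·74·48=50370 → min 50370.
Length 5: A₁..A₅: k=1: 0+14102+59·8·74=49030; k=2: 4720+14850+59·10·74=63230; k=3: 33672+49654+59·61·74=349652; k=4: 12782+0+59·11·74=60808 → min 49030 | A₂..A₆: k=2: 0+50370+8·10·48=54210; k=3: 4880+71280+8·61·48=99584; k=4: 7590+39072+8·11·48=50886; k=5: 14102+0+8·74·48=42518 → min 42518.
Length 6: A₁..A₆: k=1: 0+42518+59·8·48=65174; k=2: 4720+50370+59·10·48=83410; k=3: 33672+71280+59·61·48=277704; k=4: 12782+39072+59·11·48=83006; k=5: 49030+0+59·74·48=258598 → min 65174.
Optimal order: (A₁·(((A₂·(A₃·A₄))·A₅)·A₆)) with cost 65174.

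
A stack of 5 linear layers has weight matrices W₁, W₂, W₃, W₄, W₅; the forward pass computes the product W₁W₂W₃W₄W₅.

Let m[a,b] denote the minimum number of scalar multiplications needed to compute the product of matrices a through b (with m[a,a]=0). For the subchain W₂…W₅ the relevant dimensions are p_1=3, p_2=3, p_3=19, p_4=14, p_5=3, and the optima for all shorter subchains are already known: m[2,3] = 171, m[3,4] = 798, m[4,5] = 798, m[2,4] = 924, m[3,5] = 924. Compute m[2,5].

951

m[2,5] = min over k∈[2,4] of m[2,k]+m[k+1,5]+p_{1}·p_k·p_{5}.
k=2: 0 + 924 + 3·3·3 = 951; k=3: 171 + 798 + 3·19·3 = 1140; k=4: 924 + 0 + 3·14·3 = 1050.
Minimum: 951 at k=2.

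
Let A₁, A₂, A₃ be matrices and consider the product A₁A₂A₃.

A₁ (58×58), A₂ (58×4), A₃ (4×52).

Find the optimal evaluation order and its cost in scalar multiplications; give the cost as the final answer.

(A₁(A₂A₃)): cost 186992.
((A₁A₂)A₃): cost 25520.
Optimal: ((A₁A₂)A₃) with cost 25520.

25520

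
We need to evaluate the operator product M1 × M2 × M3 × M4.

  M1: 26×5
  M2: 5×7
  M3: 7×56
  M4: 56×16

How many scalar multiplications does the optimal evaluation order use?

Adjacent pairs: M1M2 = 26·5·7 = 910; M2M3 = 5·7·56 = 1960; M3M4 = 7·56·16 = 6272.
Length 3: M1..M3: k=1: 0+1960+26·5·56=9240; k=2: 910+0+26·7·56=11102 → min 9240 | M2..M4: k=2: 0+6272+5·7·16=6832; k=3: 1960+0+5·56·16=6440 → min 6440.
Length 4: M1..M4: k=1: 0+6440+26·5·16=8520; k=2: 910+6272+26·7·16=10094; k=3: 9240+0+26·56·16=32536 → min 8520.
Optimal order: (M1 × ((M2 × M3) × M4)) with cost 8520.

8520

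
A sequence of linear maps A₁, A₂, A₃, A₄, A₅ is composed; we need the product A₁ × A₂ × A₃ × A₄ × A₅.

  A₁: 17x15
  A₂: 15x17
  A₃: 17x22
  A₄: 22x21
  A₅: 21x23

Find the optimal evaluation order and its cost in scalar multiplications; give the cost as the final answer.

25650

Adjacent pairs: A₁A₂ = 17·15·17 = 4335; A₂A₃ = 15·17·22 = 5610; A₃A₄ = 17·22·21 = 7854; A₄A₅ = 22·21·23 = 10626.
Length 3: A₁..A₃: k=1: 0+5610+17·15·22=11220; k=2: 4335+0+17·17·22=10693 → min 10693 | A₂..A₄: k=2: 0+7854+15·17·21=13209; k=3: 5610+0+15·22·21=12540 → min 12540 | A₃..A₅: k=3: 0+10626+17·22·23=19228; k=4: 7854+0+17·21·23=16065 → min 16065.
Length 4: A₁..A₄: k=1: 0+12540+17·15·21=17895; k=2: 4335+7854+17·17·21=18258; k=3: 10693+0+17·22·21=18547 → min 17895 | A₂..A₅: k=2: 0+16065+15·17·23=21930; k=3: 5610+10626+15·22·23=23826; k=4: 12540+0+15·21·23=19785 → min 19785.
Length 5: A₁..A₅: k=1: 0+19785+17·15·23=25650; k=2: 4335+16065+17·17·23=27047; k=3: 10693+10626+17·22·23=29921; k=4: 17895+0+17·21·23=26106 → min 25650.
Optimal parenthesization: (A₁ × (((A₂ × A₃) × A₄) × A₅)) with cost 25650.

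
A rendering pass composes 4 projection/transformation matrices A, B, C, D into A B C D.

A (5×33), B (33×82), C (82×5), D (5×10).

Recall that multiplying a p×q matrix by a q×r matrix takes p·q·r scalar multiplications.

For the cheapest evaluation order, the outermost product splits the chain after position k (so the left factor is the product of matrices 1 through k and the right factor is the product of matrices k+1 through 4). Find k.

3

Adjacent pairs: AB = 5·33·82 = 13530; BC = 33·82·5 = 13530; CD = 82·5·10 = 4100.
Length 3: A..C: k=1: 0+13530+5·33·5=14355; k=2: 13530+0+5·82·5=15580 → min 14355 | B..D: k=2: 0+4100+33·82·10=31160; k=3: 13530+0+33·5·10=15180 → min 15180.
Top-level splits: k=1: (A..A)·(B..D) → 0+15180+5·33·10 = 16830; k=2: (A..B)·(C..D) → 13530+4100+5·82·10 = 21730; k=3: (A..C)·(D..D) → 14355+0+5·5·10 = 14605.
Best split is after C, i.e. k = 3.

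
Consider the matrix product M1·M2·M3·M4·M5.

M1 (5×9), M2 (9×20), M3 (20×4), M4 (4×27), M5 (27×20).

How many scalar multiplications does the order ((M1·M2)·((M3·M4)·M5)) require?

15860

(M1·M2): 5×9 by 9×20 → 5×20, cost 5·9·20 = 900
(M3·M4): 20×4 by 4×27 → 20×27, cost 20·4·27 = 2160
((M3·M4)·M5): 20×27 by 27×20 → 20×20, cost 20·27·20 = 10800; cumulative 12960
((M1·M2)·((M3·M4)·M5)): 5×20 by 20×20 → 5×20, cost 5·20·20 = 2000; cumulative 15860
Total: 15860 scalar multiplications.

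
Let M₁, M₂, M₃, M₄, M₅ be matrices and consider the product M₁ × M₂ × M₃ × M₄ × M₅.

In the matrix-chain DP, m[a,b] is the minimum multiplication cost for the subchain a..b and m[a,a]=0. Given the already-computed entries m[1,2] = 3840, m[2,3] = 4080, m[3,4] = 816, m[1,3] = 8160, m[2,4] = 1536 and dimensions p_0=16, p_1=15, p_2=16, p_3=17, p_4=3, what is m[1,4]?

2256

m[1,4] = min over k∈[1,3] of m[1,k]+m[k+1,4]+p_{0}·p_k·p_{4}.
k=1: 0 + 1536 + 16·15·3 = 2256; k=2: 3840 + 816 + 16·16·3 = 5424; k=3: 8160 + 0 + 16·17·3 = 8976.
Minimum: 2256 at k=1.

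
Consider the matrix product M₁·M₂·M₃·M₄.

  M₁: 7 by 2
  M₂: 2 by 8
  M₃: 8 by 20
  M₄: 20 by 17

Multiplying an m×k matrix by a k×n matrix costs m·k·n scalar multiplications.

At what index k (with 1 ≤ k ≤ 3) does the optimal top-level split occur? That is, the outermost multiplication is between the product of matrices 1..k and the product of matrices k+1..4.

1

Adjacent pairs: M₁M₂ = 7·2·8 = 112; M₂M₃ = 2·8·20 = 320; M₃M₄ = 8·20·17 = 2720.
Length 3: M₁..M₃: k=1: 0+320+7·2·20=600; k=2: 112+0+7·8·20=1232 → min 600 | M₂..M₄: k=2: 0+2720+2·8·17=2992; k=3: 320+0+2·20·17=1000 → min 1000.
Top-level splits: k=1: (M₁..M₁)·(M₂..M₄) → 0+1000+7·2·17 = 1238; k=2: (M₁..M₂)·(M₃..M₄) → 112+2720+7·8·17 = 3784; k=3: (M₁..M₃)·(M₄..M₄) → 600+0+7·20·17 = 2980.
Best split is after M₁, i.e. k = 1.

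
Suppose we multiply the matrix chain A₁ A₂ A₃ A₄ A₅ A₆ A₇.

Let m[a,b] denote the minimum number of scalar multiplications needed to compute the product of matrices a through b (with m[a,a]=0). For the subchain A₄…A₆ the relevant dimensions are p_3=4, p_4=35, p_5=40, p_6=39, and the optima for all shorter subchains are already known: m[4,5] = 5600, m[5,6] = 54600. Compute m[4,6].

11840

m[4,6] = min over k∈[4,5] of m[4,k]+m[k+1,6]+p_{3}·p_k·p_{6}.
k=4: 0 + 54600 + 4·35·39 = 60060; k=5: 5600 + 0 + 4·40·39 = 11840.
Minimum: 11840 at k=5.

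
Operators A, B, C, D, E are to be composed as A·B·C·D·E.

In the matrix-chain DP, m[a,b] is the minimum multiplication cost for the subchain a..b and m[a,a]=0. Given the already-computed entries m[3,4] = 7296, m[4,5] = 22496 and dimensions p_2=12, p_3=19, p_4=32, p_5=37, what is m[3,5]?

m[3,5] = min over k∈[3,4] of m[3,k]+m[k+1,5]+p_{2}·p_k·p_{5}.
k=3: 0 + 22496 + 12·19·37 = 30932; k=4: 7296 + 0 + 12·32·37 = 21504.
Minimum: 21504 at k=4.

21504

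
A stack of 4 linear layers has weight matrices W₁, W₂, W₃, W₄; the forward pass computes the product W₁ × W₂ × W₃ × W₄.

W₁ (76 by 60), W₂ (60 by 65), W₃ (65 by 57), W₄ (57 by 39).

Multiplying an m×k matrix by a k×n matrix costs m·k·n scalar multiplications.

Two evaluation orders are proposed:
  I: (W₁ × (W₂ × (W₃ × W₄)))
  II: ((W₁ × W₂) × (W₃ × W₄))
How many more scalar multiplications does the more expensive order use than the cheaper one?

Order I = (W₁ × (W₂ × (W₃ × W₄))): (W₃ × W₄): 65×57 by 57×39 → 65×39, cost 65·57·39 = 144495; (W₂ × (W₃ × W₄)): 60×65 by 65×39 → 60×39, cost 60·65·39 = 152100; cumulative 296595; (W₁ × (W₂ × (W₃ × W₄))): 76×60 by 60×39 → 76×39, cost 76·60·39 = 177840; cumulative 474435. Total 474435.
Order II = ((W₁ × W₂) × (W₃ × W₄)): (W₁ × W₂): 76×60 by 60×65 → 76×65, cost 76·60·65 = 296400; (W₃ × W₄): 65×57 by 57×39 → 65×39, cost 65·57·39 = 144495; ((W₁ × W₂) × (W₃ × W₄)): 76×65 by 65×39 → 76×39, cost 76·65·39 = 192660; cumulative 633555. Total 633555.
Difference: |474435 − 633555| = 159120.

159120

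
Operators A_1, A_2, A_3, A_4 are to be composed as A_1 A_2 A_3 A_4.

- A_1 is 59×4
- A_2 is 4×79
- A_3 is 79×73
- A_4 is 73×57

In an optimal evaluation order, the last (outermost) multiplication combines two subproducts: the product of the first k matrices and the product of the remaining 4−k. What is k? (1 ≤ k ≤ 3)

Adjacent pairs: A_1A_2 = 59·4·79 = 18644; A_2A_3 = 4·79·73 = 23068; A_3A_4 = 79·73·57 = 328719.
Length 3: A_1..A_3: k=1: 0+23068+59·4·73=40296; k=2: 18644+0+59·79·73=358897 → min 40296 | A_2..A_4: k=2: 0+328719+4·79·57=346731; k=3: 23068+0+4·73·57=39712 → min 39712.
Top-level splits: k=1: (A_1..A_1)·(A_2..A_4) → 0+39712+59·4·57 = 53164; k=2: (A_1..A_2)·(A_3..A_4) → 18644+328719+59·79·57 = 613040; k=3: (A_1..A_3)·(A_4..A_4) → 40296+0+59·73·57 = 285795.
Best split is after A_1, i.e. k = 1.

1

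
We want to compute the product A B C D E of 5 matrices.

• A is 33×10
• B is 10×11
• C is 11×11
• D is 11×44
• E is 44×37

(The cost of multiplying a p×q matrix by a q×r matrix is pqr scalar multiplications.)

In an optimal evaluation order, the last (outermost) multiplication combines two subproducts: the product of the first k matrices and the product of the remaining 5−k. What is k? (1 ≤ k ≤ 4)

Adjacent pairs: AB = 33·10·11 = 3630; BC = 10·11·11 = 1210; CD = 11·11·44 = 5324; DE = 11·44·37 = 17908.
Length 3: A..C: k=1: 0+1210+33·10·11=4840; k=2: 3630+0+33·11·11=7623 → min 4840 | B..D: k=2: 0+5324+10·11·44=10164; k=3: 1210+0+10·11·44=6050 → min 6050 | C..E: k=3: 0+17908+11·11·37=22385; k=4: 5324+0+11·44·37=23232 → min 22385.
Length 4: A..D: k=1: 0+6050+33·10·44=20570; k=2: 3630+5324+33·11·44=24926; k=3: 4840+0+33·11·44=20812 → min 20570 | B..E: k=2: 0+22385+10·11·37=26455; k=3: 1210+17908+10·11·37=23188; k=4: 6050+0+10·44·37=22330 → min 22330.
Top-level splits: k=1: (A..A)·(B..E) → 0+22330+33·10·37 = 34540; k=2: (A..B)·(C..E) → 3630+22385+33·11·37 = 39446; k=3: (A..C)·(D..E) → 4840+17908+33·11·37 = 36179; k=4: (A..D)·(E..E) → 20570+0+33·44·37 = 74294.
Best split is after A, i.e. k = 1.

1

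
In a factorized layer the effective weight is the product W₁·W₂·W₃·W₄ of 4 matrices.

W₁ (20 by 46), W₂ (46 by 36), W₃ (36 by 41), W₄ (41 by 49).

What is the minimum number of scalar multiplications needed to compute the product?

102820

Adjacent pairs: W₁W₂ = 20·46·36 = 33120; W₂W₃ = 46·36·41 = 67896; W₃W₄ = 36·41·49 = 72324.
Length 3: W₁..W₃: k=1: 0+67896+20·46·41=105616; k=2: 33120+0+20·36·41=62640 → min 62640 | W₂..W₄: k=2: 0+72324+46·36·49=153468; k=3: 67896+0+46·41·49=160310 → min 153468.
Length 4: W₁..W₄: k=1: 0+153468+20·46·49=198548; k=2: 33120+72324+20·36·49=140724; k=3: 62640+0+20·41·49=102820 → min 102820.
Optimal order: (((W₁·W₂)·W₃)·W₄) with cost 102820.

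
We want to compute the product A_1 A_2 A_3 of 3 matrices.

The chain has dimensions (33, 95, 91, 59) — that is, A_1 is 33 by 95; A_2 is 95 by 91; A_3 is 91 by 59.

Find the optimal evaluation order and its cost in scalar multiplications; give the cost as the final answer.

(A_1 (A_2 A_3)): cost 695020.
((A_1 A_2) A_3): cost 462462.
Optimal: ((A_1 A_2) A_3) with cost 462462.

462462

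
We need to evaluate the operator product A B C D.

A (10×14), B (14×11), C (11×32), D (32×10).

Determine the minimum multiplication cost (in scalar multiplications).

Adjacent pairs: AB = 10·14·11 = 1540; BC = 14·11·32 = 4928; CD = 11·32·10 = 3520.
Length 3: A..C: k=1: 0+4928+10·14·32=9408; k=2: 1540+0+10·11·32=5060 → min 5060 | B..D: k=2: 0+3520+14·11·10=5060; k=3: 4928+0+14·32·10=9408 → min 5060.
Length 4: A..D: k=1: 0+5060+10·14·10=6460; k=2: 1540+3520+10·11·10=6160; k=3: 5060+0+10·32·10=8260 → min 6160.
Optimal order: ((A B) (C D)) with cost 6160.

6160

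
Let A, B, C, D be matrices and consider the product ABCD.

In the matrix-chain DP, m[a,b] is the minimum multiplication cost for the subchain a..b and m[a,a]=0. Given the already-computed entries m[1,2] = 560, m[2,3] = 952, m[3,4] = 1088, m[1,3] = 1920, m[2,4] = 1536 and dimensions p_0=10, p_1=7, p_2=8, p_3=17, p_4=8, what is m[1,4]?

m[1,4] = min over k∈[1,3] of m[1,k]+m[k+1,4]+p_{0}·p_k·p_{4}.
k=1: 0 + 1536 + 10·7·8 = 2096; k=2: 560 + 1088 + 10·8·8 = 2288; k=3: 1920 + 0 + 10·17·8 = 3280.
Minimum: 2096 at k=1.

2096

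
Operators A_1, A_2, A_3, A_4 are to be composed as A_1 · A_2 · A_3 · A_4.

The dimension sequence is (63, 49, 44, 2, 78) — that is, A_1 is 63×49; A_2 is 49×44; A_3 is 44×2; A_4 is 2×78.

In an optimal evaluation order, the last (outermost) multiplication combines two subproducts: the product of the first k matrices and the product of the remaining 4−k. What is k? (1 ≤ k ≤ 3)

3

Adjacent pairs: A_1A_2 = 63·49·44 = 135828; A_2A_3 = 49·44·2 = 4312; A_3A_4 = 44·2·78 = 6864.
Length 3: A_1..A_3: k=1: 0+4312+63·49·2=10486; k=2: 135828+0+63·44·2=141372 → min 10486 | A_2..A_4: k=2: 0+6864+49·44·78=175032; k=3: 4312+0+49·2·78=11956 → min 11956.
Top-level splits: k=1: (A_1..A_1)·(A_2..A_4) → 0+11956+63·49·78 = 252742; k=2: (A_1..A_2)·(A_3..A_4) → 135828+6864+63·44·78 = 358908; k=3: (A_1..A_3)·(A_4..A_4) → 10486+0+63·2·78 = 20314.
Best split is after A_3, i.e. k = 3.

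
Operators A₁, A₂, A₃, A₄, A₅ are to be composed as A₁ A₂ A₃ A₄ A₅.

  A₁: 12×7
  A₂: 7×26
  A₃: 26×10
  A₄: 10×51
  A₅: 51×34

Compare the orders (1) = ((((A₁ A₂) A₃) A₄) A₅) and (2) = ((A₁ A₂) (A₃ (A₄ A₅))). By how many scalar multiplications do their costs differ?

6740

Order (1) = ((((A₁ A₂) A₃) A₄) A₅): (A₁ A₂): 12×7 by 7×26 → 12×26, cost 12·7·26 = 2184; ((A₁ A₂) A₃): 12×26 by 26×10 → 12×10, cost 12·26·10 = 3120; cumulative 5304; (((A₁ A₂) A₃) A₄): 12×10 by 10×51 → 12×51, cost 12·10·51 = 6120; cumulative 11424; ((((A₁ A₂) A₃) A₄) A₅): 12×51 by 51×34 → 12×34, cost 12·51·34 = 20808; cumulative 32232. Total 32232.
Order (2) = ((A₁ A₂) (A₃ (A₄ A₅))): (A₁ A₂): 12×7 by 7×26 → 12×26, cost 12·7·26 = 2184; (A₄ A₅): 10×51 by 51×34 → 10×34, cost 10·51·34 = 17340; (A₃ (A₄ A₅)): 26×10 by 10×34 → 26×34, cost 26·10·34 = 8840; cumulative 26180; ((A₁ A₂) (A₃ (A₄ A₅))): 12×26 by 26×34 → 12×34, cost 12·26·34 = 10608; cumulative 38972. Total 38972.
Difference: |32232 − 38972| = 6740.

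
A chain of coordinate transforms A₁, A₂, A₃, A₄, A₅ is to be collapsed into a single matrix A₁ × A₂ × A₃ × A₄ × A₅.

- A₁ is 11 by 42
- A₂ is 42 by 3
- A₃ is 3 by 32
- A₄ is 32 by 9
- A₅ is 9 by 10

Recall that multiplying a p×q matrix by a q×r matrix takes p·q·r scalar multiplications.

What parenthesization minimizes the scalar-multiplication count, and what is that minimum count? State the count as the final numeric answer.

Adjacent pairs: A₁A₂ = 11·42·3 = 1386; A₂A₃ = 42·3·32 = 4032; A₃A₄ = 3·32·9 = 864; A₄A₅ = 32·9·10 = 2880.
Length 3: A₁..A₃: k=1: 0+4032+11·42·32=18816; k=2: 1386+0+11·3·32=2442 → min 2442 | A₂..A₄: k=2: 0+864+42·3·9=1998; k=3: 4032+0+42·32·9=16128 → min 1998 | A₃..A₅: k=3: 0+2880+3·32·10=3840; k=4: 864+0+3·9·10=1134 → min 1134.
Length 4: A₁..A₄: k=1: 0+1998+11·42·9=6156; k=2: 1386+864+11·3·9=2547; k=3: 2442+0+11·32·9=5610 → min 2547 | A₂..A₅: k=2: 0+1134+42·3·10=2394; k=3: 4032+2880+42·32·10=20352; k=4: 1998+0+42·9·10=5778 → min 2394.
Length 5: A₁..A₅: k=1: 0+2394+11·42·10=7014; k=2: 1386+1134+11·3·10=2850; k=3: 2442+2880+11·32·10=8842; k=4: 2547+0+11·9·10=3537 → min 2850.
Optimal parenthesization: ((A₁ × A₂) × ((A₃ × A₄) × A₅)) with cost 2850.

2850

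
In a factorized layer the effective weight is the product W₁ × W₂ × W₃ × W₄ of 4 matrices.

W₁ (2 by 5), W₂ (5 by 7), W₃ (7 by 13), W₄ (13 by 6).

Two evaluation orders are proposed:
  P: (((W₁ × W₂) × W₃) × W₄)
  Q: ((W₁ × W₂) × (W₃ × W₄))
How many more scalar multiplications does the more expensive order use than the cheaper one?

Order P = (((W₁ × W₂) × W₃) × W₄): (W₁ × W₂): 2×5 by 5×7 → 2×7, cost 2·5·7 = 70; ((W₁ × W₂) × W₃): 2×7 by 7×13 → 2×13, cost 2·7·13 = 182; cumulative 252; (((W₁ × W₂) × W₃) × W₄): 2×13 by 13×6 → 2×6, cost 2·13·6 = 156; cumulative 408. Total 408.
Order Q = ((W₁ × W₂) × (W₃ × W₄)): (W₁ × W₂): 2×5 by 5×7 → 2×7, cost 2·5·7 = 70; (W₃ × W₄): 7×13 by 13×6 → 7×6, cost 7·13·6 = 546; ((W₁ × W₂) × (W₃ × W₄)): 2×7 by 7×6 → 2×6, cost 2·7·6 = 84; cumulative 700. Total 700.
Difference: |408 − 700| = 292.

292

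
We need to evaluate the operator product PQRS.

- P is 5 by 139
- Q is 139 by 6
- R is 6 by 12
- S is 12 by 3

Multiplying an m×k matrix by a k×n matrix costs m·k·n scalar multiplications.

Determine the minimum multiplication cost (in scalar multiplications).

Adjacent pairs: PQ = 5·139·6 = 4170; QR = 139·6·12 = 10008; RS = 6·12·3 = 216.
Length 3: P..R: k=1: 0+10008+5·139·12=18348; k=2: 4170+0+5·6·12=4530 → min 4530 | Q..S: k=2: 0+216+139·6·3=2718; k=3: 10008+0+139·12·3=15012 → min 2718.
Length 4: P..S: k=1: 0+2718+5·139·3=4803; k=2: 4170+216+5·6·3=4476; k=3: 4530+0+5·12·3=4710 → min 4476.
Optimal order: ((PQ)(RS)) with cost 4476.

4476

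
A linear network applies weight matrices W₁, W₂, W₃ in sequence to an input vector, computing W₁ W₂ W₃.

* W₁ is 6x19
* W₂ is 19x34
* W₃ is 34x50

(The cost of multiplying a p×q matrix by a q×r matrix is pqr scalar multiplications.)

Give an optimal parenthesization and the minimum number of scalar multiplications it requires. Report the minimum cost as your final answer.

(W₁ (W₂ W₃)): cost 38000.
((W₁ W₂) W₃): cost 14076.
Optimal: ((W₁ W₂) W₃) with cost 14076.

14076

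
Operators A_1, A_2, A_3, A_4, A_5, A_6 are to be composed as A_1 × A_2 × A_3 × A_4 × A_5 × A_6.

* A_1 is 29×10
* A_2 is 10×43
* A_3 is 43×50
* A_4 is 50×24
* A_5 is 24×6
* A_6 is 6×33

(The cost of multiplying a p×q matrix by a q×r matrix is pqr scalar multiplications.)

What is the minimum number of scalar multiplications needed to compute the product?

30162

Adjacent pairs: A_1A_2 = 29·10·43 = 12470; A_2A_3 = 10·43·50 = 21500; A_3A_4 = 43·50·24 = 51600; A_4A_5 = 50·24·6 = 7200; A_5A_6 = 24·6·33 = 4752.
Length 3: A_1..A_3: k=1: 0+21500+29·10·50=36000; k=2: 12470+0+29·43·50=74820 → min 36000 | A_2..A_4: k=2: 0+51600+10·43·24=61920; k=3: 21500+0+10·50·24=33500 → min 33500 | A_3..A_5: k=3: 0+7200+43·50·6=20100; k=4: 51600+0+43·24·6=57792 → min 20100 | A_4..A_6: k=4: 0+4752+50·24·33=44352; k=5: 7200+0+50·6·33=17100 → min 17100.
Length 4: A_1..A_4: k=1: 0+33500+29·10·24=40460; k=2: 12470+51600+29·43·24=93998; k=3: 36000+0+29·50·24=70800 → min 40460 | A_2..A_5: k=2: 0+20100+10·43·6=22680; k=3: 21500+7200+10·50·6=31700; k=4: 33500+0+10·24·6=34940 → min 22680 | A_3..A_6: k=3: 0+17100+43·50·33=88050; k=4: 51600+4752+43·24·33=90408; k=5: 20100+0+43·6·33=28614 → min 28614.
Length 5: A_1..A_5: k=1: 0+22680+29·10·6=24420; k=2: 12470+20100+29·43·6=40052; k=3: 36000+7200+29·50·6=51900; k=4: 40460+0+29·24·6=44636 → min 24420 | A_2..A_6: k=2: 0+28614+10·43·33=42804; k=3: 21500+17100+10·50·33=55100; k=4: 33500+4752+10·24·33=46172; k=5: 22680+0+10·6·33=24660 → min 24660.
Length 6: A_1..A_6: k=1: 0+24660+29·10·33=34230; k=2: 12470+28614+29·43·33=82235; k=3: 36000+17100+29·50·33=100950; k=4: 40460+4752+29·24·33=68180; k=5: 24420+0+29·6·33=30162 → min 30162.
Optimal order: ((A_1 × (A_2 × (A_3 × (A_4 × A_5)))) × A_6) with cost 30162.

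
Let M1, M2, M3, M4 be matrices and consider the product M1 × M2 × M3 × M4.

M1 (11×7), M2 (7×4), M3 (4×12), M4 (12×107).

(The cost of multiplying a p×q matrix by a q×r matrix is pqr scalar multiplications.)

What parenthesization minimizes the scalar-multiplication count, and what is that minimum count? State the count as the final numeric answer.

Adjacent pairs: M1M2 = 11·7·4 = 308; M2M3 = 7·4·12 = 336; M3M4 = 4·12·107 = 5136.
Length 3: M1..M3: k=1: 0+336+11·7·12=1260; k=2: 308+0+11·4·12=836 → min 836 | M2..M4: k=2: 0+5136+7·4·107=8132; k=3: 336+0+7·12·107=9324 → min 8132.
Length 4: M1..M4: k=1: 0+8132+11·7·107=16371; k=2: 308+5136+11·4·107=10152; k=3: 836+0+11·12·107=14960 → min 10152.
Optimal parenthesization: ((M1 × M2) × (M3 × M4)) with cost 10152.

10152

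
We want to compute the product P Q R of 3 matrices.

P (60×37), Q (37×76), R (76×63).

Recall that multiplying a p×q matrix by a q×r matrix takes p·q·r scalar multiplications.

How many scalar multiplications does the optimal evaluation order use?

317016

Order (P (Q R)): (Q R): 37×76 by 76×63 → 37×63, cost 37·76·63 = 177156; (P (Q R)): 60×37 by 37×63 → 60×63, cost 60·37·63 = 139860; cumulative 317016. Total 317016.
Order ((P Q) R): (P Q): 60×37 by 37×76 → 60×76, cost 60·37·76 = 168720; ((P Q) R): 60×76 by 76×63 → 60×63, cost 60·76·63 = 287280; cumulative 456000. Total 456000.
Minimum: 317016.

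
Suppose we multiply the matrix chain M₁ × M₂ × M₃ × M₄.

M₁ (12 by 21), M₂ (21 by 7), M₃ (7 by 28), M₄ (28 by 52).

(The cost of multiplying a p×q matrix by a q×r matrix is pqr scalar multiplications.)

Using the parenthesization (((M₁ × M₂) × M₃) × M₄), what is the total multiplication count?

(M₁ × M₂): 12×21 by 21×7 → 12×7, cost 12·21·7 = 1764
((M₁ × M₂) × M₃): 12×7 by 7×28 → 12×28, cost 12·7·28 = 2352; cumulative 4116
(((M₁ × M₂) × M₃) × M₄): 12×28 by 28×52 → 12×52, cost 12·28·52 = 17472; cumulative 21588
Total: 21588 scalar multiplications.

21588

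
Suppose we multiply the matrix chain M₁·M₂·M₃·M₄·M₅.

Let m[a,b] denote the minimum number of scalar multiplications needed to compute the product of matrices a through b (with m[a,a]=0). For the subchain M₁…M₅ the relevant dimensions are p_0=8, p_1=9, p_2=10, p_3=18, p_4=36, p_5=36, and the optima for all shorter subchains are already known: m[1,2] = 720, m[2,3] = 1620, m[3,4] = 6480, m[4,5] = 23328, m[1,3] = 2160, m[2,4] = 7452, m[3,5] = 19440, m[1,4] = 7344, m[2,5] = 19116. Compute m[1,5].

17712

m[1,5] = min over k∈[1,4] of m[1,k]+m[k+1,5]+p_{0}·p_k·p_{5}.
k=1: 0 + 19116 + 8·9·36 = 21708; k=2: 720 + 19440 + 8·10·36 = 23040; k=3: 2160 + 23328 + 8·18·36 = 30672; k=4: 7344 + 0 + 8·36·36 = 17712.
Minimum: 17712 at k=4.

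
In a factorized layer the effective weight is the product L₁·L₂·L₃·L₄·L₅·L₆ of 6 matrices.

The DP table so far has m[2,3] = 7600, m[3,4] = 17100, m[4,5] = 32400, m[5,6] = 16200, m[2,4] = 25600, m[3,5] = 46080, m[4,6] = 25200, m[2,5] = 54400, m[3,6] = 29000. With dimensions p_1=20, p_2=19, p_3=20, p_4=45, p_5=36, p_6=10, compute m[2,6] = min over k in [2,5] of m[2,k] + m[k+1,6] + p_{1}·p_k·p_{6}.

32800

m[2,6] = min over k∈[2,5] of m[2,k]+m[k+1,6]+p_{1}·p_k·p_{6}.
k=2: 0 + 29000 + 20·19·10 = 32800; k=3: 7600 + 25200 + 20·20·10 = 36800; k=4: 25600 + 16200 + 20·45·10 = 50800; k=5: 54400 + 0 + 20·36·10 = 61600.
Minimum: 32800 at k=2.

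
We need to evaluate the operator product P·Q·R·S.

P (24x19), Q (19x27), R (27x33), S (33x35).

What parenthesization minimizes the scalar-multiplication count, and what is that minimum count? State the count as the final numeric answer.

54834

Adjacent pairs: PQ = 24·19·27 = 12312; QR = 19·27·33 = 16929; RS = 27·33·35 = 31185.
Length 3: P..R: k=1: 0+16929+24·19·33=31977; k=2: 12312+0+24·27·33=33696 → min 31977 | Q..S: k=2: 0+31185+19·27·35=49140; k=3: 16929+0+19·33·35=38874 → min 38874.
Length 4: P..S: k=1: 0+38874+24·19·35=54834; k=2: 12312+31185+24·27·35=66177; k=3: 31977+0+24·33·35=59697 → min 54834.
Optimal parenthesization: (P·((Q·R)·S)) with cost 54834.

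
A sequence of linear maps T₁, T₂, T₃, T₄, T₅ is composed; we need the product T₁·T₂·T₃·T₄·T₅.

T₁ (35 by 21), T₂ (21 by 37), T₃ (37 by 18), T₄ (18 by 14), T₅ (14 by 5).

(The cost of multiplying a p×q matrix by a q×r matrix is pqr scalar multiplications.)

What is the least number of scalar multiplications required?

12150

Adjacent pairs: T₁T₂ = 35·21·37 = 27195; T₂T₃ = 21·37·18 = 13986; T₃T₄ = 37·18·14 = 9324; T₄T₅ = 18·14·5 = 1260.
Length 3: T₁..T₃: k=1: 0+13986+35·21·18=27216; k=2: 27195+0+35·37·18=50505 → min 27216 | T₂..T₄: k=2: 0+9324+21·37·14=20202; k=3: 13986+0+21·18·14=19278 → min 19278 | T₃..T₅: k=3: 0+1260+37·18·5=4590; k=4: 9324+0+37·14·5=11914 → min 4590.
Length 4: T₁..T₄: k=1: 0+19278+35·21·14=29568; k=2: 27195+9324+35·37·14=54649; k=3: 27216+0+35·18·14=36036 → min 29568 | T₂..T₅: k=2: 0+4590+21·37·5=8475; k=3: 13986+1260+21·18·5=17136; k=4: 19278+0+21·14·5=20748 → min 8475.
Length 5: T₁..T₅: k=1: 0+8475+35·21·5=12150; k=2: 27195+4590+35·37·5=38260; k=3: 27216+1260+35·18·5=31626; k=4: 29568+0+35·14·5=32018 → min 12150.
Optimal order: (T₁·(T₂·(T₃·(T₄·T₅)))) with cost 12150.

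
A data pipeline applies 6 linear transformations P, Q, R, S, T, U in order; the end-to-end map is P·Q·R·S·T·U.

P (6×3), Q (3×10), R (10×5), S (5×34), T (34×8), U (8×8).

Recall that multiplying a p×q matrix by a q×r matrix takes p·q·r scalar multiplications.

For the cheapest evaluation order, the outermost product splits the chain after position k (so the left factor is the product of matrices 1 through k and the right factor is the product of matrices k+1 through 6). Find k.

Adjacent pairs: PQ = 6·3·10 = 180; QR = 3·10·5 = 150; RS = 10·5·34 = 1700; ST = 5·34·8 = 1360; TU = 34·8·8 = 2176.
Length 3: P..R: k=1: 0+150+6·3·5=240; k=2: 180+0+6·10·5=480 → min 240 | Q..S: k=2: 0+1700+3·10·34=2720; k=3: 150+0+3·5·34=660 → min 660 | R..T: k=3: 0+1360+10·5·8=1760; k=4: 1700+0+10·34·8=4420 → min 1760 | S..U: k=4: 0+2176+5·34·8=3536; k=5: 1360+0+5·8·8=1680 → min 1680.
Length 4: P..S: k=1: 0+660+6·3·34=1272; k=2: 180+1700+6·10·34=3920; k=3: 240+0+6·5·34=1260 → min 1260 | Q..T: k=2: 0+1760+3·10·8=2000; k=3: 150+1360+3·5·8=1630; k=4: 660+0+3·34·8=1476 → min 1476 | R..U: k=3: 0+1680+10·5·8=2080; k=4: 1700+2176+10·34·8=6596; k=5: 1760+0+10·8·8=2400 → min 2080.
Length 5: P..T: k=1: 0+1476+6·3·8=1620; k=2: 180+1760+6·10·8=2420; k=3: 240+1360+6·5·8=1840; k=4: 1260+0+6·34·8=2892 → min 1620 | Q..U: k=2: 0+2080+3·10·8=2320; k=3: 150+1680+3·5·8=1950; k=4: 660+2176+3·34·8=3652; k=5: 1476+0+3·8·8=1668 → min 1668.
Top-level splits: k=1: (P..P)·(Q..U) → 0+1668+6·3·8 = 1812; k=2: (P..Q)·(R..U) → 180+2080+6·10·8 = 2740; k=3: (P..R)·(S..U) → 240+1680+6·5·8 = 2160; k=4: (P..S)·(T..U) → 1260+2176+6·34·8 = 5068; k=5: (P..T)·(U..U) → 1620+0+6·8·8 = 2004.
Best split is after P, i.e. k = 1.

1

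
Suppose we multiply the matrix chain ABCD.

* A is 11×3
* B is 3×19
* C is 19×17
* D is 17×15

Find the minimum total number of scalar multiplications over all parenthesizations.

2229

Adjacent pairs: AB = 11·3·19 = 627; BC = 3·19·17 = 969; CD = 19·17·15 = 4845.
Length 3: A..C: k=1: 0+969+11·3·17=1530; k=2: 627+0+11·19·17=4180 → min 1530 | B..D: k=2: 0+4845+3·19·15=5700; k=3: 969+0+3·17·15=1734 → min 1734.
Length 4: A..D: k=1: 0+1734+11·3·15=2229; k=2: 627+4845+11·19·15=8607; k=3: 1530+0+11·17·15=4335 → min 2229.
Optimal order: (A((BC)D)) with cost 2229.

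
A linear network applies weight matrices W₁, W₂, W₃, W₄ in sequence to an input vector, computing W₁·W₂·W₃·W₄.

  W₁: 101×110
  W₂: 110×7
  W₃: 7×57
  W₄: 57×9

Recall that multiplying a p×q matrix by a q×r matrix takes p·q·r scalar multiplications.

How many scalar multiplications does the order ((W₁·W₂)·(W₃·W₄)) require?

87724

(W₁·W₂): 101×110 by 110×7 → 101×7, cost 101·110·7 = 77770
(W₃·W₄): 7×57 by 57×9 → 7×9, cost 7·57·9 = 3591
((W₁·W₂)·(W₃·W₄)): 101×7 by 7×9 → 101×9, cost 101·7·9 = 6363; cumulative 87724
Total: 87724 scalar multiplications.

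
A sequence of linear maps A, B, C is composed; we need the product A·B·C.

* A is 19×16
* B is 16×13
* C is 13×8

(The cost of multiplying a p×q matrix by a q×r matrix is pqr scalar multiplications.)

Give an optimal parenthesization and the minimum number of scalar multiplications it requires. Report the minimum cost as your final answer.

(A·(B·C)): cost 4096.
((A·B)·C): cost 5928.
Optimal: (A·(B·C)) with cost 4096.

4096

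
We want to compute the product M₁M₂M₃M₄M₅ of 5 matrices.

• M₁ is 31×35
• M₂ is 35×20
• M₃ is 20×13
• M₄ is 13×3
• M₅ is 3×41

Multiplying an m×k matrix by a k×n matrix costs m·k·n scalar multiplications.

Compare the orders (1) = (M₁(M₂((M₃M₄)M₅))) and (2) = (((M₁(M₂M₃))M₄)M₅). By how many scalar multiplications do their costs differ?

48198

Order (1) = (M₁(M₂((M₃M₄)M₅))): (M₃M₄): 20×13 by 13×3 → 20×3, cost 20·13·3 = 780; ((M₃M₄)M₅): 20×3 by 3×41 → 20×41, cost 20·3·41 = 2460; cumulative 3240; (M₂((M₃M₄)M₅)): 35×20 by 20×41 → 35×41, cost 35·20·41 = 28700; cumulative 31940; (M₁(M₂((M₃M₄)M₅))): 31×35 by 35×41 → 31×41, cost 31·35·41 = 44485; cumulative 76425. Total 76425.
Order (2) = (((M₁(M₂M₃))M₄)M₅): (M₂M₃): 35×20 by 20×13 → 35×13, cost 35·20·13 = 9100; (M₁(M₂M₃)): 31×35 by 35×13 → 31×13, cost 31·35·13 = 14105; cumulative 23205; ((M₁(M₂M₃))M₄): 31×13 by 13×3 → 31×3, cost 31·13·3 = 1209; cumulative 24414; (((M₁(M₂M₃))M₄)M₅): 31×3 by 3×41 → 31×41, cost 31·3·41 = 3813; cumulative 28227. Total 28227.
Difference: |76425 − 28227| = 48198.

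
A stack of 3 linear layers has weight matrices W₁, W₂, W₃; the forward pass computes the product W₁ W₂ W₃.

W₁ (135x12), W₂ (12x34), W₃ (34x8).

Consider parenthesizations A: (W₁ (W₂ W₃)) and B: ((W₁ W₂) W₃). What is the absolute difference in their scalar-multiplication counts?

75576

Order A = (W₁ (W₂ W₃)): (W₂ W₃): 12×34 by 34×8 → 12×8, cost 12·34·8 = 3264; (W₁ (W₂ W₃)): 135×12 by 12×8 → 135×8, cost 135·12·8 = 12960; cumulative 16224. Total 16224.
Order B = ((W₁ W₂) W₃): (W₁ W₂): 135×12 by 12×34 → 135×34, cost 135·12·34 = 55080; ((W₁ W₂) W₃): 135×34 by 34×8 → 135×8, cost 135·34·8 = 36720; cumulative 91800. Total 91800.
Difference: |16224 − 91800| = 75576.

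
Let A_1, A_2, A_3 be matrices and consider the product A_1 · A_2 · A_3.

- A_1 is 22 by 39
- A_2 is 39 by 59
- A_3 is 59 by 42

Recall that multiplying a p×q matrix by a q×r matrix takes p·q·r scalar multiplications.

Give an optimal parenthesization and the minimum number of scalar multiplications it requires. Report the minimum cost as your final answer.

(A_1 · (A_2 · A_3)): cost 132678.
((A_1 · A_2) · A_3): cost 105138.
Optimal: ((A_1 · A_2) · A_3) with cost 105138.

105138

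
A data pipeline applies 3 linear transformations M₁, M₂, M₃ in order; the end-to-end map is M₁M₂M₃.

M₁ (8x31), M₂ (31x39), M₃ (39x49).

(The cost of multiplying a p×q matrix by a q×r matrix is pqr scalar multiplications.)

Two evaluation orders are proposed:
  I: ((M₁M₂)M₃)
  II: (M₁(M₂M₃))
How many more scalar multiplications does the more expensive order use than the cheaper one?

Order I = ((M₁M₂)M₃): (M₁M₂): 8×31 by 31×39 → 8×39, cost 8·31·39 = 9672; ((M₁M₂)M₃): 8×39 by 39×49 → 8×49, cost 8·39·49 = 15288; cumulative 24960. Total 24960.
Order II = (M₁(M₂M₃)): (M₂M₃): 31×39 by 39×49 → 31×49, cost 31·39·49 = 59241; (M₁(M₂M₃)): 8×31 by 31×49 → 8×49, cost 8·31·49 = 12152; cumulative 71393. Total 71393.
Difference: |24960 − 71393| = 46433.

46433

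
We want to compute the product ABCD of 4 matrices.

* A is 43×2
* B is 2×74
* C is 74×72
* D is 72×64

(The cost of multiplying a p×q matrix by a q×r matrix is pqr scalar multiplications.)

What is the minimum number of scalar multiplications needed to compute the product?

25376

Adjacent pairs: AB = 43·2·74 = 6364; BC = 2·74·72 = 10656; CD = 74·72·64 = 340992.
Length 3: A..C: k=1: 0+10656+43·2·72=16848; k=2: 6364+0+43·74·72=235468 → min 16848 | B..D: k=2: 0+340992+2·74·64=350464; k=3: 10656+0+2·72·64=19872 → min 19872.
Length 4: A..D: k=1: 0+19872+43·2·64=25376; k=2: 6364+340992+43·74·64=551004; k=3: 16848+0+43·72·64=214992 → min 25376.
Optimal order: (A((BC)D)) with cost 25376.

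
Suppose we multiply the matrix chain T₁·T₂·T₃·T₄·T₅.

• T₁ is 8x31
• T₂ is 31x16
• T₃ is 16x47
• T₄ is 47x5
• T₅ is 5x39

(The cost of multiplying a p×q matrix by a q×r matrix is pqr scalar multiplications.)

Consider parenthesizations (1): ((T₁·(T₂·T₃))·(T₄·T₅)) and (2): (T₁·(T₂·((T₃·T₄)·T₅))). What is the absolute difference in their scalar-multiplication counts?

22901

Order (1) = ((T₁·(T₂·T₃))·(T₄·T₅)): (T₂·T₃): 31×16 by 16×47 → 31×47, cost 31·16·47 = 23312; (T₁·(T₂·T₃)): 8×31 by 31×47 → 8×47, cost 8·31·47 = 11656; cumulative 34968; (T₄·T₅): 47×5 by 5×39 → 47×39, cost 47·5·39 = 9165; ((T₁·(T₂·T₃))·(T₄·T₅)): 8×47 by 47×39 → 8×39, cost 8·47·39 = 14664; cumulative 58797. Total 58797.
Order (2) = (T₁·(T₂·((T₃·T₄)·T₅))): (T₃·T₄): 16×47 by 47×5 → 16×5, cost 16·47·5 = 3760; ((T₃·T₄)·T₅): 16×5 by 5×39 → 16×39, cost 16·5·39 = 3120; cumulative 6880; (T₂·((T₃·T₄)·T₅)): 31×16 by 16×39 → 31×39, cost 31·16·39 = 19344; cumulative 26224; (T₁·(T₂·((T₃·T₄)·T₅))): 8×31 by 31×39 → 8×39, cost 8·31·39 = 9672; cumulative 35896. Total 35896.
Difference: |58797 − 35896| = 22901.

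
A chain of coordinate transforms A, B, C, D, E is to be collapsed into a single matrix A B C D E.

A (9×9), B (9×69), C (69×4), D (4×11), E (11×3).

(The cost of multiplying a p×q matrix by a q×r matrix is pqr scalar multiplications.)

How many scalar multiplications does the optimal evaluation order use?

Adjacent pairs: AB = 9·9·69 = 5589; BC = 9·69·4 = 2484; CD = 69·4·11 = 3036; DE = 4·11·3 = 132.
Length 3: A..C: k=1: 0+2484+9·9·4=2808; k=2: 5589+0+9·69·4=8073 → min 2808 | B..D: k=2: 0+3036+9·69·11=9867; k=3: 2484+0+9·4·11=2880 → min 2880 | C..E: k=3: 0+132+69·4·3=960; k=4: 3036+0+69·11·3=5313 → min 960.
Length 4: A..D: k=1: 0+2880+9·9·11=3771; k=2: 5589+3036+9·69·11=15456; k=3: 2808+0+9·4·11=3204 → min 3204 | B..E: k=2: 0+960+9·69·3=2823; k=3: 2484+132+9·4·3=2724; k=4: 2880+0+9·11·3=3177 → min 2724.
Length 5: A..E: k=1: 0+2724+9·9·3=2967; k=2: 5589+960+9·69·3=8412; k=3: 2808+132+9·4·3=3048; k=4: 3204+0+9·11·3=3501 → min 2967.
Optimal order: (A ((B C) (D E))) with cost 2967.

2967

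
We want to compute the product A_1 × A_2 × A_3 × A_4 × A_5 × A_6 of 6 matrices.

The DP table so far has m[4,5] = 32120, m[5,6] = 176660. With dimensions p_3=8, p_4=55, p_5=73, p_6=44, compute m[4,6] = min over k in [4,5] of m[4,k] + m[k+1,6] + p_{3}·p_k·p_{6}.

57816

m[4,6] = min over k∈[4,5] of m[4,k]+m[k+1,6]+p_{3}·p_k·p_{6}.
k=4: 0 + 176660 + 8·55·44 = 196020; k=5: 32120 + 0 + 8·73·44 = 57816.
Minimum: 57816 at k=5.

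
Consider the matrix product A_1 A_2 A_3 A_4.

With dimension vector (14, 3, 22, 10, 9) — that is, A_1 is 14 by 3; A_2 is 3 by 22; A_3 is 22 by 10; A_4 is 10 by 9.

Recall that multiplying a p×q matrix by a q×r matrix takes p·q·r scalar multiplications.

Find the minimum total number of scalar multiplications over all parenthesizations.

1308

Adjacent pairs: A_1A_2 = 14·3·22 = 924; A_2A_3 = 3·22·10 = 660; A_3A_4 = 22·10·9 = 1980.
Length 3: A_1..A_3: k=1: 0+660+14·3·10=1080; k=2: 924+0+14·22·10=4004 → min 1080 | A_2..A_4: k=2: 0+1980+3·22·9=2574; k=3: 660+0+3·10·9=930 → min 930.
Length 4: A_1..A_4: k=1: 0+930+14·3·9=1308; k=2: 924+1980+14·22·9=5676; k=3: 1080+0+14·10·9=2340 → min 1308.
Optimal order: (A_1 ((A_2 A_3) A_4)) with cost 1308.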